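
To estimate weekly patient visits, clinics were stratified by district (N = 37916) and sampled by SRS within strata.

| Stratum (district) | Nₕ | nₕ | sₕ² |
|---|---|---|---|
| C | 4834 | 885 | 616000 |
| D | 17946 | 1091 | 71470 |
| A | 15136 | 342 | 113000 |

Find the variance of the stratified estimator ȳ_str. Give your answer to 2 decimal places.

74.49

Var(ȳ_str) = Σₕ Wₕ²(1 − fₕ)sₕ²/nₕ with Wₕ = Nₕ/N, N = 37916.
C: Wₕ = 0.12749235; term = 0.12749235²·(1 − 0.18307820)·616000/885 = 9.2424305.
D: Wₕ = 0.47330942; term = 0.47330942²·(1 − 0.06079349)·71470/1091 = 13.783212.
A: Wₕ = 0.39919823; term = 0.39919823²·(1 − 0.02259514)·113000/342 = 51.46406.
Sum = 74.489703.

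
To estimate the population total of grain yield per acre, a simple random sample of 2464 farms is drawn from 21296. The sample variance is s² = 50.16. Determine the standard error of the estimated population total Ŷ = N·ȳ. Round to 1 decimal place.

Var(Ŷ) = N²·Var(ȳ) = N²·(1 − n/N)·s²/n.
f = 2464/21296 = 0.11570248; Var(ȳ) = 0.88429752·50.16/2464 = 0.018001771.
Var(Ŷ) = 21296² · 0.018001771 = 8.1641563 × 10^6.
SE(Ŷ) = √(8.1641563 × 10^6) = 2857.3.

2857.3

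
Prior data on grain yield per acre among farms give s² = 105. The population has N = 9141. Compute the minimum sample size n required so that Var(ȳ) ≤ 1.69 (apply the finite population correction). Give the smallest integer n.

62

Without fpc, n₀ = s²/D = 105/1.69 = 62.1302.
With fpc, (1 − n/N)·s²/n ≤ D requires n ≥ n₀/(1 + n₀/N) = 62.1302/(1 + 62.1302/9141) = 61.7108.
Rounding up, n = 62.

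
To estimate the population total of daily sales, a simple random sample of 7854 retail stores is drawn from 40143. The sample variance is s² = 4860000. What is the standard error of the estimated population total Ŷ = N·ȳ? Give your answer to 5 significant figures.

Var(Ŷ) = N²·Var(ȳ) = N²·(1 − n/N)·s²/n.
f = 7854/40143 = 0.19565055; Var(ȳ) = 0.80434945·4860000/7854 = 497.72579.
Var(Ŷ) = 40143² · 497.72579 = 8.0206543 × 10^11.
SE(Ŷ) = √(8.0206543 × 10^11) = 895580.

895580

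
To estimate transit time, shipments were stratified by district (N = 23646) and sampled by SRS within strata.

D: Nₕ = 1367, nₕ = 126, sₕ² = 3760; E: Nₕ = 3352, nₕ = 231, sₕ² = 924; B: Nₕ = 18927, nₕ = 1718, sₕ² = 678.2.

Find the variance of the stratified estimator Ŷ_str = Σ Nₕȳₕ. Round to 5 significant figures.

2.2105 × 10^8

Var(Ŷ_str) = Σₕ Nₕ²(1 − fₕ)sₕ²/nₕ.
D: 1367²·(1 − 126/1367)·3760/126 = 5.0624133 × 10^7.
E: 3352²·(1 − 231/3352)·924/231 = 4.1846368 × 10^7.
B: 18927²·(1 − 1718/18927)·678.2/1718 = 1.2857959 × 10^8.
Sum = 2.2105009 × 10^8.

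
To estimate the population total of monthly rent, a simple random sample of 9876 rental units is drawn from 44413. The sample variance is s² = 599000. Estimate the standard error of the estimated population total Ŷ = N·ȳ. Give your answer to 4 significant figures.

Var(Ŷ) = N²·Var(ȳ) = N²·(1 − n/N)·s²/n.
f = 9876/44413 = 0.22236732; Var(ȳ) = 0.77763268·599000/9876 = 47.165044.
Var(Ŷ) = 44413² · 47.165044 = 9.3033736 × 10^10.
SE(Ŷ) = √(9.3033736 × 10^10) = 305000.

305000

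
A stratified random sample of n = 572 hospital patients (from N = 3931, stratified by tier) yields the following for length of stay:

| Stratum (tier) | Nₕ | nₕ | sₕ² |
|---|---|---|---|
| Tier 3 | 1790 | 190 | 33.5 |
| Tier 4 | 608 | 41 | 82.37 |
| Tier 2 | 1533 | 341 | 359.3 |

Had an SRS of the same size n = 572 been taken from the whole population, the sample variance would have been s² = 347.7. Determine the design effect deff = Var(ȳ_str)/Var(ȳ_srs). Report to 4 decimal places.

Var(ȳ_str) = Σ Wₕ²(1−fₕ)sₕ²/nₕ with Wₕ = Nₕ/3931:
  Tier 3: (1790/3931)²·(1−190/1790)·33.5/190 = 0.0326782
  Tier 4: (608/3931)²·(1−41/608)·82.37/41 = 0.044819371
  Tier 2: (1533/3931)²·(1−341/1533)·359.3/341 = 0.12459917
  → Var(ȳ_str) = 0.20209674.
Var(ȳ_srs) = (1 − 572/3931)·347.7/572 = 0.51941636.
deff = 0.20209674 / 0.51941636 = 0.3891.

0.3891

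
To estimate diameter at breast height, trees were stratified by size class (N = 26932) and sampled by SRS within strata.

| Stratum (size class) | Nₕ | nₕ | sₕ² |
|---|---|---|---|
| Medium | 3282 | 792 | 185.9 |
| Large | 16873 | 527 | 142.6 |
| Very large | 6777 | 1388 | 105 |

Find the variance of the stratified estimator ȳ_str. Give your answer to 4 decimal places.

0.1093

Var(ȳ_str) = Σₕ Wₕ²(1 − fₕ)sₕ²/nₕ with Wₕ = Nₕ/N, N = 26932.
Medium: Wₕ = 0.12186247; term = 0.12186247²·(1 − 0.24131627)·185.9/792 = 0.0026445691.
Large: Wₕ = 0.62650379; term = 0.62650379²·(1 − 0.03123333)·142.6/527 = 0.10289055.
Very large: Wₕ = 0.25163374; term = 0.25163374²·(1 − 0.20481039)·105/1388 = 0.0038089765.
Sum = 0.1093441.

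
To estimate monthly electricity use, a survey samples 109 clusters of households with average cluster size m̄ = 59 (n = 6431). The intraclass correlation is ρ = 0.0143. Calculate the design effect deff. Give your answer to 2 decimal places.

deff = 1 + (59 − 1)·0.0143 = 1 + 0.8294 = 1.8294.

1.83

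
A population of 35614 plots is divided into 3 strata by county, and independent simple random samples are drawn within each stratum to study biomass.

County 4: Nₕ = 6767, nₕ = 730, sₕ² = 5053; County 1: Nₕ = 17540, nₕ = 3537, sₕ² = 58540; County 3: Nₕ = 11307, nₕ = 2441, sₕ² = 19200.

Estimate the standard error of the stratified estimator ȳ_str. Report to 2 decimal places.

Var(ȳ_str) = Σₕ Wₕ²(1 − fₕ)sₕ²/nₕ with Wₕ = Nₕ/N, N = 35614.
County 4: Wₕ = 0.19000955; term = 0.19000955²·(1 − 0.10787646)·5053/730 = 0.22294733.
County 1: Wₕ = 0.49250295; term = 0.49250295²·(1 − 0.20165336)·58540/3537 = 3.2049911.
County 3: Wₕ = 0.31748750; term = 0.31748750²·(1 − 0.21588397)·19200/2441 = 0.62168023.
Sum = 4.0496187.
SE = √(4.0496187) = 2.01.

2.01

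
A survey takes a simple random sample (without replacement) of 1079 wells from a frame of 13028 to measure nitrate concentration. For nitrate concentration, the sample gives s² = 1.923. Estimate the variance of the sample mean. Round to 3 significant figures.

Under SRS without replacement, Var(ȳ) = (1 − f)·s²/n with f = n/N = 1079/13028 = 0.08282161.
Var(ȳ) = (1 − 0.08282161)·1.923/1079 = 0.91717839·0.0017822057 = 0.0016346006.

0.00163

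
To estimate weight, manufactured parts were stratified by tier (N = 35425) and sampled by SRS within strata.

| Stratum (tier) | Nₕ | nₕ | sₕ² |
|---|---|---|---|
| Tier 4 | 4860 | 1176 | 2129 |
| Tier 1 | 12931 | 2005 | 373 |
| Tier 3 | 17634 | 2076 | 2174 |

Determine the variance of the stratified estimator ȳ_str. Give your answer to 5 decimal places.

0.27571

Var(ȳ_str) = Σₕ Wₕ²(1 − fₕ)sₕ²/nₕ with Wₕ = Nₕ/N, N = 35425.
Tier 4: Wₕ = 0.13719125; term = 0.13719125²·(1 − 0.24197531)·2129/1176 = 0.025828817.
Tier 1: Wₕ = 0.36502470; term = 0.36502470²·(1 − 0.15505375)·373/2005 = 0.020944406.
Tier 3: Wₕ = 0.49778405; term = 0.49778405²·(1 − 0.11772712)·2174/2076 = 0.22893757.
Sum = 0.27571079.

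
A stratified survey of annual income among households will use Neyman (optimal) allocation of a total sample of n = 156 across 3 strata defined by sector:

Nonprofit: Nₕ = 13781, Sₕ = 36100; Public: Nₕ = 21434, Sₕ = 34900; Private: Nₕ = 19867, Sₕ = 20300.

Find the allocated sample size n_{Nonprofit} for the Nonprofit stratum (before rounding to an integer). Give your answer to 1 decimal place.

47.1

Neyman allocation: nₕ = n·NₕSₕ / Σⱼ NⱼSⱼ.
Σ NⱼSⱼ = 13781·36100 + 21434·34900 + 19867·20300 = 1.6488408 × 10^9.
n_{Nonprofit} = 156·13781·36100 / (1.6488408 × 10^9) = 47.1.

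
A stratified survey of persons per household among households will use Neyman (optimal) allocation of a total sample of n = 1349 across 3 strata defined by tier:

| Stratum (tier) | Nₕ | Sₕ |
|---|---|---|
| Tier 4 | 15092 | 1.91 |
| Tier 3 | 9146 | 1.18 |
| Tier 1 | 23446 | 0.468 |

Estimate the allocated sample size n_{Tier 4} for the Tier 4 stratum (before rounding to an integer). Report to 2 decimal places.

Neyman allocation: nₕ = n·NₕSₕ / Σⱼ NⱼSⱼ.
Σ NⱼSⱼ = 15092·1.91 + 9146·1.18 + 23446·0.468 = 50590.728.
n_{Tier 4} = 1349·15092·1.91 / 50590.728 = 768.64.

768.64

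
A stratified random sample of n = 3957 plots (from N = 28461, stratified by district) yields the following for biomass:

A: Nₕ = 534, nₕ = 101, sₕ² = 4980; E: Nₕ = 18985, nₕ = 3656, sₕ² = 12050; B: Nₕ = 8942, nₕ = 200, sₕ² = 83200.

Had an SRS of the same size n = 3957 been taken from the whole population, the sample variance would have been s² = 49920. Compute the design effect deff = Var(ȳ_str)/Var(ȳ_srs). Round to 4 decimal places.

Var(ȳ_str) = Σ Wₕ²(1−fₕ)sₕ²/nₕ with Wₕ = Nₕ/28461:
  A: (534/28461)²·(1−101/534)·4980/101 = 0.014074624
  E: (18985/28461)²·(1−3656/18985)·12050/3656 = 1.1841452
  B: (8942/28461)²·(1−200/8942)·83200/200 = 40.145649
  → Var(ȳ_str) = 41.343869.
Var(ȳ_srs) = (1 − 3957/28461)·49920/3957 = 10.861639.
deff = 41.343869 / 10.861639 = 3.8064.

3.8064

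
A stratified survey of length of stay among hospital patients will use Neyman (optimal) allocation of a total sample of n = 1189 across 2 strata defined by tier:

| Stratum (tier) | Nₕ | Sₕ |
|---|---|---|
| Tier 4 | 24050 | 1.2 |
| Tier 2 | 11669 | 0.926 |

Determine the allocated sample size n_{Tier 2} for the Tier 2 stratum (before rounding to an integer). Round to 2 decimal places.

323.90

Neyman allocation: nₕ = n·NₕSₕ / Σⱼ NⱼSⱼ.
Σ NⱼSⱼ = 24050·1.2 + 11669·0.926 = 39665.494.
n_{Tier 2} = 1189·11669·0.926 / 39665.494 = 323.90.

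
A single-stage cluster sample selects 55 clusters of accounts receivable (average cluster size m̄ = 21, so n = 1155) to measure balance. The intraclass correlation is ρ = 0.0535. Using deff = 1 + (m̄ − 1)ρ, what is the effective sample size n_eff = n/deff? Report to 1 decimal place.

558.0

deff = 1 + (21 − 1)·0.0535 = 1 + 1.07 = 2.07.
n_eff = 1155 / 2.07 = 558.0.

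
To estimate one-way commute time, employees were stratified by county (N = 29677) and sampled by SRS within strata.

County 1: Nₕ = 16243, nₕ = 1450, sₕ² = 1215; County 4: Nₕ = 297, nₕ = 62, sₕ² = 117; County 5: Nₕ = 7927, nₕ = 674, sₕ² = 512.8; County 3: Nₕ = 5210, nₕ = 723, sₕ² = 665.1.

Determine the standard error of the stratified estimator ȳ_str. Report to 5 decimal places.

Var(ȳ_str) = Σₕ Wₕ²(1 − fₕ)sₕ²/nₕ with Wₕ = Nₕ/N, N = 29677.
County 1: Wₕ = 0.54732621; term = 0.54732621²·(1 − 0.08926922)·1215/1450 = 0.22860766.
County 4: Wₕ = 0.01000775; term = 0.01000775²·(1 − 0.20875421)·117/62 = 1.4954727 × 10^-4.
County 5: Wₕ = 0.26710921; term = 0.26710921²·(1 − 0.08502586)·512.8/674 = 0.04966777.
County 3: Wₕ = 0.17555683; term = 0.17555683²·(1 − 0.13877159)·665.1/723 = 0.02441757.
Sum = 0.30284255.
SE = √(0.30284255) = 0.55031.

0.55031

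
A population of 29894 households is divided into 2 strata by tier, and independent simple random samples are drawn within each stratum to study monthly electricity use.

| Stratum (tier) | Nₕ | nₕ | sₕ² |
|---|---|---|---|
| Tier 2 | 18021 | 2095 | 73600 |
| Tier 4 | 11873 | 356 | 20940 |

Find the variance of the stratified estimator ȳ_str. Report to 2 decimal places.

Var(ȳ_str) = Σₕ Wₕ²(1 − fₕ)sₕ²/nₕ with Wₕ = Nₕ/N, N = 29894.
Tier 2: Wₕ = 0.60283000; term = 0.60283000²·(1 − 0.11625326)·73600/2095 = 11.282655.
Tier 4: Wₕ = 0.39717000; term = 0.39717000²·(1 − 0.02998400)·20940/356 = 9.0003304.
Sum = 20.282985.

20.28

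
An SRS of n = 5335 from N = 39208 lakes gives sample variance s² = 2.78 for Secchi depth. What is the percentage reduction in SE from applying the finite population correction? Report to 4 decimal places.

7.0521

f = n/N = 5335/39208 = 0.13606917.
SE_no-fpc = √(s²/n) = 0.022827334; SE_fpc = √((1−f)s²/n) = 0.021217523.
Ratio = √(1−f) = 0.92947880. Reduction = 100·(1 − 0.92947880) = 7.0521%.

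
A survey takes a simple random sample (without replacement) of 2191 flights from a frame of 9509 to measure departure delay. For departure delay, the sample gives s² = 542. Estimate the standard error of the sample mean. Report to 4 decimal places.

Under SRS without replacement, Var(ȳ) = (1 − f)·s²/n with f = n/N = 2191/9509 = 0.23041329.
Var(ȳ) = (1 − 0.23041329)·542/2191 = 0.76958671·0.24737563 = 0.19037699.
SE(ȳ) = √(0.19037699) = 0.4363.

0.4363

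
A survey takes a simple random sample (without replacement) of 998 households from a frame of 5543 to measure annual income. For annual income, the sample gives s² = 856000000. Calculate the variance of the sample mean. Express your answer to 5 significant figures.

Under SRS without replacement, Var(ȳ) = (1 − f)·s²/n with f = n/N = 998/5543 = 0.18004691.
Var(ȳ) = (1 − 0.18004691)·856000000/998 = 0.81995309·857715.43 = 703286.42.

703290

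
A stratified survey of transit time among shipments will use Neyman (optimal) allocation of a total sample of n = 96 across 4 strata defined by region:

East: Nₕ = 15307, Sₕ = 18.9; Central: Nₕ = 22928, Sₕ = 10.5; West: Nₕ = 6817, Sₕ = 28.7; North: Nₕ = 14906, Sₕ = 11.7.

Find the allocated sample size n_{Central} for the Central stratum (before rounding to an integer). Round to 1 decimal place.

Neyman allocation: nₕ = n·NₕSₕ / Σⱼ NⱼSⱼ.
Σ NⱼSⱼ = 15307·18.9 + 22928·10.5 + 6817·28.7 + 14906·11.7 = 900094.4.
n_{Central} = 96·22928·10.5 / 900094.4 = 25.7.

25.7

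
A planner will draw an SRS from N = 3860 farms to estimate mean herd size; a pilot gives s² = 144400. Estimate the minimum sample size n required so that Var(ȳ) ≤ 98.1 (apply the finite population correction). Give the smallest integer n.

Without fpc, n₀ = s²/D = 144400/98.1 = 1471.9674.
With fpc, (1 − n/N)·s²/n ≤ D requires n ≥ n₀/(1 + n₀/N) = 1471.9674/(1 + 1471.9674/3860) = 1065.6093.
Rounding up, n = 1066.

1066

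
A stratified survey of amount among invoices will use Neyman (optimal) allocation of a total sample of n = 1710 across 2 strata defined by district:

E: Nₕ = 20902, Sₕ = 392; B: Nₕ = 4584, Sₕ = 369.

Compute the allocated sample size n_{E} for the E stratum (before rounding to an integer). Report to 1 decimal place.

1417.4

Neyman allocation: nₕ = n·NₕSₕ / Σⱼ NⱼSⱼ.
Σ NⱼSⱼ = 20902·392 + 4584·369 = 9.88508 × 10^6.
n_{E} = 1710·20902·392 / (9.88508 × 10^6) = 1417.4.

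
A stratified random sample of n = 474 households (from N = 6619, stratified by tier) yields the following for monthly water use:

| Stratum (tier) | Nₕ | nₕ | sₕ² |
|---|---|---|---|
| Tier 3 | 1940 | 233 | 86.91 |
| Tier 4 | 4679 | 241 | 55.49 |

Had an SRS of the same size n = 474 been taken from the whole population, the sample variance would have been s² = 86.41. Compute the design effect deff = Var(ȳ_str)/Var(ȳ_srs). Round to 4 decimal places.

Var(ȳ_str) = Σ Wₕ²(1−fₕ)sₕ²/nₕ with Wₕ = Nₕ/6619:
  Tier 3: (1940/6619)²·(1−233/1940)·86.91/233 = 0.028194495
  Tier 4: (4679/6619)²·(1−241/4679)·55.49/241 = 0.10913229
  → Var(ȳ_str) = 0.13732679.
Var(ȳ_srs) = (1 − 474/6619)·86.41/474 = 0.16924474.
deff = 0.13732679 / 0.16924474 = 0.8114.

0.8114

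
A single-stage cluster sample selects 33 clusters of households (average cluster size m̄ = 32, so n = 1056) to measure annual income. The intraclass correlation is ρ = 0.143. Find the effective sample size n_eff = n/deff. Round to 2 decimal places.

deff = 1 + (32 − 1)·0.143 = 1 + 4.433 = 5.433.
n_eff = 1056 / 5.433 = 194.37.

194.37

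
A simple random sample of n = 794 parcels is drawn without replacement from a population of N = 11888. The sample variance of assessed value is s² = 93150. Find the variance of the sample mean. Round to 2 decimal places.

Under SRS without replacement, Var(ȳ) = (1 − f)·s²/n with f = n/N = 794/11888 = 0.06679004.
Var(ȳ) = (1 − 0.06679004)·93150/794 = 0.93320996·117.31738 = 109.48175.

109.48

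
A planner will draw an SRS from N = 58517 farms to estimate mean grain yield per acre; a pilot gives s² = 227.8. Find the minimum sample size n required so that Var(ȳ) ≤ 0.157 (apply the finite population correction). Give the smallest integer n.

1416

Without fpc, n₀ = s²/D = 227.8/0.157 = 1450.9554.
With fpc, (1 − n/N)·s²/n ≤ D requires n ≥ n₀/(1 + n₀/N) = 1450.9554/(1 + 1450.9554/58517) = 1415.8488.
Rounding up, n = 1416.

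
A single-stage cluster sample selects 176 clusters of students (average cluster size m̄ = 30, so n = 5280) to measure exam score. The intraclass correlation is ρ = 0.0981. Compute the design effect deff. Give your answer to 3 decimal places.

deff = 1 + (30 − 1)·0.0981 = 1 + 2.8449 = 3.8449.

3.845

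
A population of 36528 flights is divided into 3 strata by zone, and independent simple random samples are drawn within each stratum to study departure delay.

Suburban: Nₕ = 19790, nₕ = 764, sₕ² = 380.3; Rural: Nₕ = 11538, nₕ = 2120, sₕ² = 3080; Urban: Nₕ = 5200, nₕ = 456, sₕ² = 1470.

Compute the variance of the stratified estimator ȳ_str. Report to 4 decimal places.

Var(ȳ_str) = Σₕ Wₕ²(1 − fₕ)sₕ²/nₕ with Wₕ = Nₕ/N, N = 36528.
Suburban: Wₕ = 0.54177617; term = 0.54177617²·(1 − 0.03860536)·380.3/764 = 0.14046705.
Rural: Wₕ = 0.31586728; term = 0.31586728²·(1 − 0.18374068)·3080/2120 = 0.1183184.
Urban: Wₕ = 0.14235655; term = 0.14235655²·(1 − 0.08769231)·1470/456 = 0.059600339.
Sum = 0.31838579.

0.3184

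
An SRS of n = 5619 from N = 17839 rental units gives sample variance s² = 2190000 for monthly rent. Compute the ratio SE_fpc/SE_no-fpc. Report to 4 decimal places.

f = n/N = 5619/17839 = 0.31498402.
SE_no-fpc = √(s²/n) = 19.742063; SE_fpc = √((1−f)s²/n) = 16.339655.
Ratio = √(1−f) = 0.82765692.

0.8277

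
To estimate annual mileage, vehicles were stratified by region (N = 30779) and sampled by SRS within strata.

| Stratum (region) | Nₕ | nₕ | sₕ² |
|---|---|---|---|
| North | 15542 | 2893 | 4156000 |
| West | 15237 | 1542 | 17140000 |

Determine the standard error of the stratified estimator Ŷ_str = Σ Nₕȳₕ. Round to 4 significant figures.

1.613 × 10^6

Var(Ŷ_str) = Σₕ Nₕ²(1 − fₕ)sₕ²/nₕ.
North: 15542²·(1 − 2893/15542)·4156000/2893 = 2.8241659 × 10^11.
West: 15237²·(1 − 1542/15237)·17140000/1542 = 2.3194657 × 10^12.
Sum = 2.6018823 × 10^12.
SE = √(2.6018823 × 10^12) = 1.613 × 10^6.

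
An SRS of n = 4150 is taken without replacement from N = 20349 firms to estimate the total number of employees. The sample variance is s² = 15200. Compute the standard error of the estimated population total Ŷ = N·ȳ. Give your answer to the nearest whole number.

Var(Ŷ) = N²·Var(ȳ) = N²·(1 − n/N)·s²/n.
f = 4150/20349 = 0.20394123; Var(ȳ) = 0.79605877·15200/4150 = 2.9156851.
Var(Ŷ) = 20349² · 2.9156851 = 1.2073321 × 10^9.
SE(Ŷ) = √(1.2073321 × 10^9) = 34747.

34747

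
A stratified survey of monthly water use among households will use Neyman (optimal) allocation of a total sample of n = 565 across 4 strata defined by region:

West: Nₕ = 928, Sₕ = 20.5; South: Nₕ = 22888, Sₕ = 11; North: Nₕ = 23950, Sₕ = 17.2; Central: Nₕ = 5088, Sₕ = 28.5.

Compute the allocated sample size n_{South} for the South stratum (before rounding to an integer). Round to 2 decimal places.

171.85

Neyman allocation: nₕ = n·NₕSₕ / Σⱼ NⱼSⱼ.
Σ NⱼSⱼ = 928·20.5 + 22888·11 + 23950·17.2 + 5088·28.5 = 827740.
n_{South} = 565·22888·11 / 827740 = 171.85.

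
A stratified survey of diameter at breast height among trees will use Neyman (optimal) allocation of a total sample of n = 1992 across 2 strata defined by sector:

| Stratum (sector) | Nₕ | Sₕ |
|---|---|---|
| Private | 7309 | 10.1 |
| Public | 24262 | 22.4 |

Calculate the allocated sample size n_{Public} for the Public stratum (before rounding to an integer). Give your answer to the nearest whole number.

Neyman allocation: nₕ = n·NₕSₕ / Σⱼ NⱼSⱼ.
Σ NⱼSⱼ = 7309·10.1 + 24262·22.4 = 617289.7.
n_{Public} = 1992·24262·22.4 / 617289.7 = 1754.

1754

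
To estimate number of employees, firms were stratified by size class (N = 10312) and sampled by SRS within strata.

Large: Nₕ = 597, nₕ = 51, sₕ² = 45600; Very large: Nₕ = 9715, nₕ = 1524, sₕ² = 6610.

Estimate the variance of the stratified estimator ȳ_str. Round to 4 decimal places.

Var(ȳ_str) = Σₕ Wₕ²(1 − fₕ)sₕ²/nₕ with Wₕ = Nₕ/N, N = 10312.
Large: Wₕ = 0.05789372; term = 0.05789372²·(1 − 0.08542714)·45600/51 = 2.7407904.
Very large: Wₕ = 0.94210628; term = 0.94210628²·(1 − 0.15687082)·6610/1524 = 3.2457152.
Sum = 5.9865056.

5.9865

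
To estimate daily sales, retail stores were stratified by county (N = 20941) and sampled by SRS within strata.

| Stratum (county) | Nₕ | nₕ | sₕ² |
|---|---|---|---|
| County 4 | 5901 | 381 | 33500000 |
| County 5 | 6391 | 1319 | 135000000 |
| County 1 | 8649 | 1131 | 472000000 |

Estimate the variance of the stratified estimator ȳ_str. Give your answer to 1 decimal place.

75977.1

Var(ȳ_str) = Σₕ Wₕ²(1 − fₕ)sₕ²/nₕ with Wₕ = Nₕ/N, N = 20941.
County 4: Wₕ = 0.28179170; term = 0.28179170²·(1 − 0.06456533)·33500000/381 = 6531.1505.
County 5: Wₕ = 0.30519077; term = 0.30519077²·(1 − 0.20638398)·135000000/1319 = 7565.5795.
County 1: Wₕ = 0.41301753; term = 0.41301753²·(1 − 0.13076656)·472000000/1131 = 61880.352.
Sum = 75977.082.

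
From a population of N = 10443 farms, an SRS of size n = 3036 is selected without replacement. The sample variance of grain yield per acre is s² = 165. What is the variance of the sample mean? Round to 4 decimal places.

0.0385

Under SRS without replacement, Var(ȳ) = (1 − f)·s²/n with f = n/N = 3036/10443 = 0.29072106.
Var(ȳ) = (1 − 0.29072106)·165/3036 = 0.70927894·0.054347826 = 0.038547769.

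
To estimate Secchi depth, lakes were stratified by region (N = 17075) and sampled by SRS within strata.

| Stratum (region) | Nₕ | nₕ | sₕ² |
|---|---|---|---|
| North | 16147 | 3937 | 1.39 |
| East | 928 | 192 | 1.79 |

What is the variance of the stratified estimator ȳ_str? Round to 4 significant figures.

2.606 × 10^-4

Var(ȳ_str) = Σₕ Wₕ²(1 − fₕ)sₕ²/nₕ with Wₕ = Nₕ/N, N = 17075.
North: Wₕ = 0.94565154; term = 0.94565154²·(1 − 0.24382238)·1.39/3937 = 2.3874565 × 10^-4.
East: Wₕ = 0.05434846; term = 0.05434846²·(1 − 0.20689655)·1.79/192 = 2.1840178 × 10^-5.
Sum = 2.6058583 × 10^-4.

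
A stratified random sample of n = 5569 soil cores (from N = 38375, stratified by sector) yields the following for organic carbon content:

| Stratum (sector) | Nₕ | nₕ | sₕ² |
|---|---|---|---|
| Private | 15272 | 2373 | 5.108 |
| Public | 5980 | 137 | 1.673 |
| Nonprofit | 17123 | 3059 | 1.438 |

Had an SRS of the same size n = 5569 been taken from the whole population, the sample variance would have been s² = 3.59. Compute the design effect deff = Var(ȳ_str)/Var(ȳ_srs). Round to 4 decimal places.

1.1878

Var(ȳ_str) = Σ Wₕ²(1−fₕ)sₕ²/nₕ with Wₕ = Nₕ/38375:
  Private: (15272/38375)²·(1−2373/15272)·5.108/2373 = 2.879442 × 10^-4
  Public: (5980/38375)²·(1−137/5980)·1.673/137 = 2.8974481 × 10^-4
  Nonprofit: (17123/38375)²·(1−3059/17123)·1.438/3059 = 7.687256 × 10^-5
  → Var(ȳ_str) = 6.5456157 × 10^-4.
Var(ȳ_srs) = (1 − 5569/38375)·3.59/5569 = 5.5108948 × 10^-4.
deff = (6.5456157 × 10^-4) / (5.5108948 × 10^-4) = 1.1878.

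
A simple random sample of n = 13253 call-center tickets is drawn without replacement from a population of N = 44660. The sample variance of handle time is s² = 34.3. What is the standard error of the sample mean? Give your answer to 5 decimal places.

Under SRS without replacement, Var(ȳ) = (1 − f)·s²/n with f = n/N = 13253/44660 = 0.29675325.
Var(ȳ) = (1 − 0.29675325)·34.3/13253 = 0.70324675·0.0025880933 = 0.0018200682.
SE(ȳ) = √(0.0018200682) = 0.04266.

0.04266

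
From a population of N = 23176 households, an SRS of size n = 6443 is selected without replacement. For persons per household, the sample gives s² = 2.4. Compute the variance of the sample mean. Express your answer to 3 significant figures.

2.69 × 10^-4

Under SRS without replacement, Var(ȳ) = (1 − f)·s²/n with f = n/N = 6443/23176 = 0.27800311.
Var(ȳ) = (1 − 0.27800311)·2.4/6443 = 0.72199689·3.7249728 × 10^-4 = 2.6894188 × 10^-4.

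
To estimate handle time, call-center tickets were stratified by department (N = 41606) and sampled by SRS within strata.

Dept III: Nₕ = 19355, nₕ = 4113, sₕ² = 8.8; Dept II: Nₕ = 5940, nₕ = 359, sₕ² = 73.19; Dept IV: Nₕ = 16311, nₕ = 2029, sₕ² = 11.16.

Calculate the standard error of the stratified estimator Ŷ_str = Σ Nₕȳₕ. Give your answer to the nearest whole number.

2945

Var(Ŷ_str) = Σₕ Nₕ²(1 − fₕ)sₕ²/nₕ.
Dept III: 19355²·(1 − 4113/19355)·8.8/4113 = 631188.53.
Dept II: 5940²·(1 − 359/5940)·73.19/359 = 6.7585848 × 10^6.
Dept IV: 16311²·(1 − 2029/16311)·11.16/2029 = 1.2813028 × 10^6.
Sum = 8.6710761 × 10^6.
SE = √(8.6710761 × 10^6) = 2945.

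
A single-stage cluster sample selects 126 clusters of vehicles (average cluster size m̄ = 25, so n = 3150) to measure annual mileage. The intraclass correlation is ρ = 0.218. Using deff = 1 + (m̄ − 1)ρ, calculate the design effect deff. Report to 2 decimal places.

deff = 1 + (25 − 1)·0.218 = 1 + 5.232 = 6.232.

6.23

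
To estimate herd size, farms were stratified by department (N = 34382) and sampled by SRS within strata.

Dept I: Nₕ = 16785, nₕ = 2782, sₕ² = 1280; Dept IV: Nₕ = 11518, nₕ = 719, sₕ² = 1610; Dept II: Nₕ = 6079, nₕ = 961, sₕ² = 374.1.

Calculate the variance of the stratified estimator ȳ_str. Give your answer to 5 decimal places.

Var(ȳ_str) = Σₕ Wₕ²(1 − fₕ)sₕ²/nₕ with Wₕ = Nₕ/N, N = 34382.
Dept I: Wₕ = 0.48819150; term = 0.48819150²·(1 − 0.16574322)·1280/2782 = 0.091481443.
Dept IV: Wₕ = 0.33500087; term = 0.33500087²·(1 − 0.06242403)·1610/719 = 0.23561087.
Dept II: Wₕ = 0.17680763; term = 0.17680763²·(1 − 0.15808521)·374.1/961 = 0.010245531.
Sum = 0.33733784.

0.33734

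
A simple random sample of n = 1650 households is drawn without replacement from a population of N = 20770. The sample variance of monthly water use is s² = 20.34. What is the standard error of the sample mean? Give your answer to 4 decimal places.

0.1065

Under SRS without replacement, Var(ȳ) = (1 − f)·s²/n with f = n/N = 1650/20770 = 0.07944150.
Var(ȳ) = (1 − 0.07944150)·20.34/1650 = 0.92055850·0.012327273 = 0.011347976.
SE(ȳ) = √(0.011347976) = 0.1065.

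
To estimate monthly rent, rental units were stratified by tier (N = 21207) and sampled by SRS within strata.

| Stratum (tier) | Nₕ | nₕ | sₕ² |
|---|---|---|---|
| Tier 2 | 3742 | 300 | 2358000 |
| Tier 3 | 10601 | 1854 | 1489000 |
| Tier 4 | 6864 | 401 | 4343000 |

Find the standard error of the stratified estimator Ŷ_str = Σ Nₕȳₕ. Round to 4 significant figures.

810000

Var(Ŷ_str) = Σₕ Nₕ²(1 − fₕ)sₕ²/nₕ.
Tier 2: 3742²·(1 − 300/3742)·2358000/300 = 1.0123652 × 10^11.
Tier 3: 10601²·(1 − 1854/10601)·1489000/1854 = 7.4471642 × 10^10.
Tier 4: 6864²·(1 − 401/6864)·4343000/401 = 4.8045961 × 10^11.
Sum = 6.5616777 × 10^11.
SE = √(6.5616777 × 10^11) = 810000.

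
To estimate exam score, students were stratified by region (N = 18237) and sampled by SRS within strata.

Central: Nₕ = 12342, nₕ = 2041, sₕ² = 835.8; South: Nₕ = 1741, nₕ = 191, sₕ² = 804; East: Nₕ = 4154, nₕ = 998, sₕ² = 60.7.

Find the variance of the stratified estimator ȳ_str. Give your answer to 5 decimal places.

Var(ȳ_str) = Σₕ Wₕ²(1 − fₕ)sₕ²/nₕ with Wₕ = Nₕ/N, N = 18237.
Central: Wₕ = 0.67675605; term = 0.67675605²·(1 − 0.16537028)·835.8/2041 = 0.15653718.
South: Wₕ = 0.09546526; term = 0.09546526²·(1 − 0.10970706)·804/191 = 0.034154376.
East: Wₕ = 0.22777869; term = 0.22777869²·(1 − 0.24025036)·60.7/998 = 0.0023974792.
Sum = 0.19308904.

0.19309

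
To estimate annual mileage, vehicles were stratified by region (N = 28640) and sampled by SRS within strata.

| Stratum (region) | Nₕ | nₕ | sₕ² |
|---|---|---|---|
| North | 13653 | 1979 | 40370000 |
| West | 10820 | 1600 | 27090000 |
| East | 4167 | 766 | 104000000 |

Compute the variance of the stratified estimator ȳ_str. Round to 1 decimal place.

8368.8

Var(ȳ_str) = Σₕ Wₕ²(1 − fₕ)sₕ²/nₕ with Wₕ = Nₕ/N, N = 28640.
North: Wₕ = 0.47671089; term = 0.47671089²·(1 − 0.14494983)·40370000/1979 = 3963.8271.
West: Wₕ = 0.37779330; term = 0.37779330²·(1 − 0.14787431)·27090000/1600 = 2059.2126.
East: Wₕ = 0.14549581; term = 0.14549581²·(1 − 0.18382529)·104000000/766 = 2345.7875.
Sum = 8368.8272.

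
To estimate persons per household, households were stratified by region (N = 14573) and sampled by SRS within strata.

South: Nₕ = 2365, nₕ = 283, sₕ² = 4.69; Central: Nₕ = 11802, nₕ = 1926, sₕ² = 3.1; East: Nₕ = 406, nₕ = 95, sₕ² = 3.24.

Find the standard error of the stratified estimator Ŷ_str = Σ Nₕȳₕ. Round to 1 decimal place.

523.0

Var(Ŷ_str) = Σₕ Nₕ²(1 − fₕ)sₕ²/nₕ.
South: 2365²·(1 − 283/2365)·4.69/283 = 81601.525.
Central: 11802²·(1 − 1926/11802)·3.1/1926 = 187604.
East: 406²·(1 − 95/406)·3.24/95 = 4306.3352.
Sum = 273511.86.
SE = √(273511.86) = 523.0.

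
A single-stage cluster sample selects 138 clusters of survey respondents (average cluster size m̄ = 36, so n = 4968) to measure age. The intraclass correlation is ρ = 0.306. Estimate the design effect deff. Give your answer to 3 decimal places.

deff = 1 + (36 − 1)·0.306 = 1 + 10.71 = 11.71.

11.710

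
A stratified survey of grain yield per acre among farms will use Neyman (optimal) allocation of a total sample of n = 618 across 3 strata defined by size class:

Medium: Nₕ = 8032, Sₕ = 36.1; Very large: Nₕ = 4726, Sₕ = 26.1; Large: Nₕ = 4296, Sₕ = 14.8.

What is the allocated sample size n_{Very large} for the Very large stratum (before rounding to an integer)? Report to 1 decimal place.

Neyman allocation: nₕ = n·NₕSₕ / Σⱼ NⱼSⱼ.
Σ NⱼSⱼ = 8032·36.1 + 4726·26.1 + 4296·14.8 = 476884.6.
n_{Very large} = 618·4726·26.1 / 476884.6 = 159.8.

159.8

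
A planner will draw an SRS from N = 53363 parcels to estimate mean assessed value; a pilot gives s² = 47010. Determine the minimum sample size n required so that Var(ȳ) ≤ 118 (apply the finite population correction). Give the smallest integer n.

Without fpc, n₀ = s²/D = 47010/118 = 398.3898.
With fpc, (1 − n/N)·s²/n ≤ D requires n ≥ n₀/(1 + n₀/N) = 398.3898/(1 + 398.3898/53363) = 395.4376.
Rounding up, n = 396.

396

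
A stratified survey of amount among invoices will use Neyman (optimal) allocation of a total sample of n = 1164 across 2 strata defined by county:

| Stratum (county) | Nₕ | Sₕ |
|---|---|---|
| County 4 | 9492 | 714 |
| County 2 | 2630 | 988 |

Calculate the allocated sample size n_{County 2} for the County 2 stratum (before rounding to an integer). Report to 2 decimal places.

Neyman allocation: nₕ = n·NₕSₕ / Σⱼ NⱼSⱼ.
Σ NⱼSⱼ = 9492·714 + 2630·988 = 9.375728 × 10^6.
n_{County 2} = 1164·2630·988 / (9.375728 × 10^6) = 322.60.

322.60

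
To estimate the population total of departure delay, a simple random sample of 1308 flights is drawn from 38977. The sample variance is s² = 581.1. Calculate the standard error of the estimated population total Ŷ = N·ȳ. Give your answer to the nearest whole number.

25540

Var(Ŷ) = N²·Var(ȳ) = N²·(1 − n/N)·s²/n.
f = 1308/38977 = 0.03355825; Var(ȳ) = 0.96644175·581.1/1308 = 0.42935726.
Var(Ŷ) = 38977² · 0.42935726 = 6.5228235 × 10^8.
SE(Ŷ) = √(6.5228235 × 10^8) = 25540.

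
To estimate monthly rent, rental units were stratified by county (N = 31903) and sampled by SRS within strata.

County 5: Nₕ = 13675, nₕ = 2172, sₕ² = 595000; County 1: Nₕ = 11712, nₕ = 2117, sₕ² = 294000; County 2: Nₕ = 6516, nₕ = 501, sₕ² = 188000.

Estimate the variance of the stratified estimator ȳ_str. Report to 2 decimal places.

72.12

Var(ȳ_str) = Σₕ Wₕ²(1 − fₕ)sₕ²/nₕ with Wₕ = Nₕ/N, N = 31903.
County 5: Wₕ = 0.42864307; term = 0.42864307²·(1 − 0.15882998)·595000/2172 = 42.338216.
County 1: Wₕ = 0.36711281; term = 0.36711281²·(1 − 0.18075478)·294000/2117 = 15.333435.
County 2: Wₕ = 0.20424411; term = 0.20424411²·(1 − 0.07688766)·188000/501 = 14.450198.
Sum = 72.121849.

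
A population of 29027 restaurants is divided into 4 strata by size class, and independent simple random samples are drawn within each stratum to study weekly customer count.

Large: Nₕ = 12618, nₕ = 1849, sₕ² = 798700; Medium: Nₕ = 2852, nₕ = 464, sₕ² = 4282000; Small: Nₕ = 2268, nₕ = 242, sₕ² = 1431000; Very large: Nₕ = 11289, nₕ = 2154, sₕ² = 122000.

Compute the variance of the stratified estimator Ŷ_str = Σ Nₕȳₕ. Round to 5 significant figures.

1.5456 × 10^11

Var(Ŷ_str) = Σₕ Nₕ²(1 − fₕ)sₕ²/nₕ.
Large: 12618²·(1 − 1849/12618)·798700/1849 = 5.8696563 × 10^10.
Medium: 2852²·(1 − 464/2852)·4282000/464 = 6.2851048 × 10^10.
Small: 2268²·(1 − 242/2268)·1431000/242 = 2.7171071 × 10^10.
Very large: 11289²·(1 − 2154/11289)·122000/2154 = 5.8408783 × 10^9.
Sum = 1.5455956 × 10^11.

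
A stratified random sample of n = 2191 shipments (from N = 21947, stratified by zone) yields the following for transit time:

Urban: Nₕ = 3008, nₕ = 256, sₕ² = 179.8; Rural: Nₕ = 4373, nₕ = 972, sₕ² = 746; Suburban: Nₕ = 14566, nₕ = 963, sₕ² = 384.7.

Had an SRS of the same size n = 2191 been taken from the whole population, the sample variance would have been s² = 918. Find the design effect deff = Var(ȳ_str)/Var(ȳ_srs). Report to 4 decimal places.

0.5305

Var(ȳ_str) = Σ Wₕ²(1−fₕ)sₕ²/nₕ with Wₕ = Nₕ/21947:
  Urban: (3008/21947)²·(1−256/3008)·179.8/256 = 0.012070511
  Rural: (4373/21947)²·(1−972/4373)·746/972 = 0.023697817
  Suburban: (14566/21947)²·(1−963/14566)·384.7/963 = 0.16433141
  → Var(ȳ_str) = 0.20009974.
Var(ȳ_srs) = (1 − 2191/21947)·918/2191 = 0.37715872.
deff = 0.20009974 / 0.37715872 = 0.5305.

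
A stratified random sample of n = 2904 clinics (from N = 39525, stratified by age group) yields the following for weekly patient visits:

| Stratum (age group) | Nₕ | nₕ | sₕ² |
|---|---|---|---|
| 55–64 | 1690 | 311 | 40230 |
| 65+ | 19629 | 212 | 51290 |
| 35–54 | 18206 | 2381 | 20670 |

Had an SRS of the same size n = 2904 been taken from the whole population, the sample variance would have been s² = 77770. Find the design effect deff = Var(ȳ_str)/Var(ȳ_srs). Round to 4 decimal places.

Var(ȳ_str) = Σ Wₕ²(1−fₕ)sₕ²/nₕ with Wₕ = Nₕ/39525:
  55–64: (1690/39525)²·(1−311/1690)·40230/311 = 0.19297314
  65+: (19629/39525)²·(1−212/19629)·51290/212 = 59.024645
  35–54: (18206/39525)²·(1−2381/18206)·20670/2381 = 1.6010157
  → Var(ȳ_str) = 60.818634.
Var(ȳ_srs) = (1 − 2904/39525)·77770/2904 = 24.812688.
deff = 60.818634 / 24.812688 = 2.4511.

2.4511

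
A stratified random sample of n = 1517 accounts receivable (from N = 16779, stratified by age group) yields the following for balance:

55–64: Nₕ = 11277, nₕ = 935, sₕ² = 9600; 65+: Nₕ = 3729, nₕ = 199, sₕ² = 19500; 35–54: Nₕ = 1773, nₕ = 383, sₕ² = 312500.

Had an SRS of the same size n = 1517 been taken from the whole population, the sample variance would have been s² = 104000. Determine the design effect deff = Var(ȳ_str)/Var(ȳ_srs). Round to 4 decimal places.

0.2562

Var(ȳ_str) = Σ Wₕ²(1−fₕ)sₕ²/nₕ with Wₕ = Nₕ/16779:
  55–64: (11277/16779)²·(1−935/11277)·9600/935 = 4.2532958
  65+: (3729/16779)²·(1−199/3729)·19500/199 = 4.5815927
  35–54: (1773/16779)²·(1−383/1773)·312500/383 = 7.1423748
  → Var(ȳ_str) = 15.977263.
Var(ȳ_srs) = (1 − 1517/16779)·104000/1517 = 62.358137.
deff = 15.977263 / 62.358137 = 0.2562.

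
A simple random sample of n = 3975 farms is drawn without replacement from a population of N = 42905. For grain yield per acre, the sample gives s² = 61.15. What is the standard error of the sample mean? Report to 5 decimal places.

Under SRS without replacement, Var(ȳ) = (1 − f)·s²/n with f = n/N = 3975/42905 = 0.09264654.
Var(ȳ) = (1 − 0.09264654)·61.15/3975 = 0.90735346·0.015383648 = 0.013958406.
SE(ȳ) = √(0.013958406) = 0.11815.

0.11815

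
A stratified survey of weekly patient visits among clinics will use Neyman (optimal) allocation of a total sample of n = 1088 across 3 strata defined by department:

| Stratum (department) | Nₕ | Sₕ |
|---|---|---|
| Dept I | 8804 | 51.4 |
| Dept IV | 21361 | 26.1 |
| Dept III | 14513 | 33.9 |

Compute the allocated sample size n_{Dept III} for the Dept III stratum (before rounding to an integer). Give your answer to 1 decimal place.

356.4

Neyman allocation: nₕ = n·NₕSₕ / Σⱼ NⱼSⱼ.
Σ NⱼSⱼ = 8804·51.4 + 21361·26.1 + 14513·33.9 = 1.5020384 × 10^6.
n_{Dept III} = 1088·14513·33.9 / (1.5020384 × 10^6) = 356.4.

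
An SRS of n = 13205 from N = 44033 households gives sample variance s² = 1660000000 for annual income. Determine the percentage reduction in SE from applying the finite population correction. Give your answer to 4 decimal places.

f = n/N = 13205/44033 = 0.29988872.
SE_no-fpc = √(s²/n) = 354.556; SE_fpc = √((1−f)s²/n) = 296.66641.
Ratio = √(1−f) = 0.83672653. Reduction = 100·(1 − 0.83672653) = 16.3273%.

16.3273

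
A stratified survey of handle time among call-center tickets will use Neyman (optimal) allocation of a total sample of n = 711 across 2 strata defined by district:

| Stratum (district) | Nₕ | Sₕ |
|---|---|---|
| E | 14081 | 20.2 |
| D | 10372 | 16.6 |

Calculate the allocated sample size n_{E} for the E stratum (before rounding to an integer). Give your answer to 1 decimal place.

Neyman allocation: nₕ = n·NₕSₕ / Σⱼ NⱼSⱼ.
Σ NⱼSⱼ = 14081·20.2 + 10372·16.6 = 456611.4.
n_{E} = 711·14081·20.2 / 456611.4 = 442.9.

442.9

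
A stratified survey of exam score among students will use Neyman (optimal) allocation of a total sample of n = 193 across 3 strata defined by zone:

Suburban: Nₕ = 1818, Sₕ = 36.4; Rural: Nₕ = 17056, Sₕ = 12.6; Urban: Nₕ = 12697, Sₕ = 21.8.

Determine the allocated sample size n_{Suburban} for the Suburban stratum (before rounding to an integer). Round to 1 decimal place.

22.9

Neyman allocation: nₕ = n·NₕSₕ / Σⱼ NⱼSⱼ.
Σ NⱼSⱼ = 1818·36.4 + 17056·12.6 + 12697·21.8 = 557875.4.
n_{Suburban} = 193·1818·36.4 / 557875.4 = 22.9.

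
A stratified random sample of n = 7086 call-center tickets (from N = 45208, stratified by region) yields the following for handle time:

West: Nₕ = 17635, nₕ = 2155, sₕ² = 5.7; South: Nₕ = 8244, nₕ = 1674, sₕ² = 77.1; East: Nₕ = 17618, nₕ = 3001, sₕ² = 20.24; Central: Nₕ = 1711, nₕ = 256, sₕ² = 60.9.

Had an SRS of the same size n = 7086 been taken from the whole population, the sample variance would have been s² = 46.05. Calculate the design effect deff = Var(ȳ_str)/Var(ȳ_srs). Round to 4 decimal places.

Var(ȳ_str) = Σ Wₕ²(1−fₕ)sₕ²/nₕ with Wₕ = Nₕ/45208:
  West: (17635/45208)²·(1−2155/17635)·5.7/2155 = 3.5329982 × 10^-4
  South: (8244/45208)²·(1−1674/8244)·77.1/1674 = 0.0012205953
  East: (17618/45208)²·(1−3001/17618)·20.24/3001 = 8.4982358 × 10^-4
  Central: (1711/45208)²·(1−256/1711)·60.9/256 = 2.8977422 × 10^-4
  → Var(ȳ_str) = 0.0027134929.
Var(ȳ_srs) = (1 − 7086/45208)·46.05/7086 = 0.0054801049.
deff = 0.0027134929 / 0.0054801049 = 0.4952.

0.4952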